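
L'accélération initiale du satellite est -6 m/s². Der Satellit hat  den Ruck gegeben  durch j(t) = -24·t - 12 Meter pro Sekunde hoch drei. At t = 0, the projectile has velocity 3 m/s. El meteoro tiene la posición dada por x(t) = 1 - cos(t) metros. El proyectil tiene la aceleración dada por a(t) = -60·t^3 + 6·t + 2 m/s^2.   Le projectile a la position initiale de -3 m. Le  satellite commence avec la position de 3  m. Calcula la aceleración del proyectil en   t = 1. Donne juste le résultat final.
La aceleración en t = 1 es a = -52.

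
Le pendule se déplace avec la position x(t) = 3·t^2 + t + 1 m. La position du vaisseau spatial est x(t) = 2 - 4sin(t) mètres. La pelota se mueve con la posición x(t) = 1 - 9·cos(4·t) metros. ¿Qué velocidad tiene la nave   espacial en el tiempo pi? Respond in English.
We must differentiate our position equation x(t) = 2 - 4·sin(t) 1 time. The derivative of position gives velocity: v(t) = -4·cos(t). We have velocity v(t) = -4·cos(t). Substituting t = pi: v(pi) = 4.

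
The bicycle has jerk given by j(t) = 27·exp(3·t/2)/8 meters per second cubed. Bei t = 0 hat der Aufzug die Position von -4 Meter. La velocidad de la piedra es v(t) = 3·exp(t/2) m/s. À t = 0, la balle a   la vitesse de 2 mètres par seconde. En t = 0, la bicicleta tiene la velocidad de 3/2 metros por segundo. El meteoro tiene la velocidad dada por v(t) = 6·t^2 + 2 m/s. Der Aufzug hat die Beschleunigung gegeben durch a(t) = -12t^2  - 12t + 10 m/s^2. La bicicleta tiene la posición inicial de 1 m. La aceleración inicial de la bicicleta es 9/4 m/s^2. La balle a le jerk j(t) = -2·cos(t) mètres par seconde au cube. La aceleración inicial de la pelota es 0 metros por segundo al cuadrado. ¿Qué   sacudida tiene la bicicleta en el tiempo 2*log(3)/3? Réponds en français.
De l'équation du jerk j(t) = 27·exp(3·t/2)/8, nous substituons t = 2*log(3)/3 pour obtenir j = 81/8.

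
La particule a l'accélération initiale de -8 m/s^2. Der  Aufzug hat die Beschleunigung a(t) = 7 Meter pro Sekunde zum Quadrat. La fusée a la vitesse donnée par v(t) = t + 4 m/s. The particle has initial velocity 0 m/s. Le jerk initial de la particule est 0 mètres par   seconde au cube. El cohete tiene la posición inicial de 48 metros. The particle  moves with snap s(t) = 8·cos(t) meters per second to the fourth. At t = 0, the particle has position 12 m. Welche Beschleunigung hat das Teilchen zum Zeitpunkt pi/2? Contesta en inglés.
To find the answer, we compute 2 integrals of s(t) = 8·cos(t). Finding the antiderivative of s(t) and using j(0) = 0: j(t) = 8·sin(t). Integrating jerk and using the initial condition a(0) = -8, we get a(t) = -8·cos(t). We have acceleration a(t) = -8·cos(t). Substituting t = pi/2: a(pi/2) = 0.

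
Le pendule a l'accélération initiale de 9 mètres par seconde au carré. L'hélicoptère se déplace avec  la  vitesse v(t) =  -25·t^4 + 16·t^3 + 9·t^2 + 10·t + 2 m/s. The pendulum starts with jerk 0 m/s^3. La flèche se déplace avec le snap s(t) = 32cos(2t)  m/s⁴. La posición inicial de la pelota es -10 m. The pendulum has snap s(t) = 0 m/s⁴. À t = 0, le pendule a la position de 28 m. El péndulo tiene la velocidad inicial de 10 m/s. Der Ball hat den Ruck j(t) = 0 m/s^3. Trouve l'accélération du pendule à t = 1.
Nous devons intégrer notre équation du snap s(t) = 0 2 fois. En prenant ∫s(t)dt et en appliquant j(0) = 0, nous trouvons j(t) = 0. L'intégrale du jerk est l'accélération. En utilisant a(0) = 9, nous obtenons a(t) = 9. Nous avons l'accélération a(t) = 9. En substituant t = 1: a(1) = 9.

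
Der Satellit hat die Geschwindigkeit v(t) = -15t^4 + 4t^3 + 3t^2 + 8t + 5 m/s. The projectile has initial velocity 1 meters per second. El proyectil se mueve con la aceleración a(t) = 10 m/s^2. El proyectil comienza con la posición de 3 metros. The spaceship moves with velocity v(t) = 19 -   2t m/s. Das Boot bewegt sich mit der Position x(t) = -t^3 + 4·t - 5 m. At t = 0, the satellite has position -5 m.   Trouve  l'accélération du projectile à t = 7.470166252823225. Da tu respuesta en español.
Usando a(t) = 10 y sustituyendo t = 7.470166252823225, encontramos a = 10.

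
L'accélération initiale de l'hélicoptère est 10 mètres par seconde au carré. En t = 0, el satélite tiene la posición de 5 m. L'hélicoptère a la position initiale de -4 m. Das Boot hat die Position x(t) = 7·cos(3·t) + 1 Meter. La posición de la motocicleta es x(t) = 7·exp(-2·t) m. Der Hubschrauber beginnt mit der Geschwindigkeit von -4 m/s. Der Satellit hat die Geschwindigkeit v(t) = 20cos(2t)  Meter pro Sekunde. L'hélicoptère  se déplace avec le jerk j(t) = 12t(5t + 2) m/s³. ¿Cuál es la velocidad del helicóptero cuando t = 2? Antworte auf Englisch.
We need to integrate our jerk equation j(t) = 12·t·(5·t + 2) 2 times. Taking ∫j(t)dt and applying a(0) = 10, we find a(t) = 20·t^3 + 12·t^2 + 10. The antiderivative of acceleration, with v(0) = -4, gives velocity: v(t) = 5·t^4 + 4·t^3 + 10·t - 4. We have velocity v(t) = 5·t^4 + 4·t^3 + 10·t - 4. Substituting t = 2: v(2) = 128.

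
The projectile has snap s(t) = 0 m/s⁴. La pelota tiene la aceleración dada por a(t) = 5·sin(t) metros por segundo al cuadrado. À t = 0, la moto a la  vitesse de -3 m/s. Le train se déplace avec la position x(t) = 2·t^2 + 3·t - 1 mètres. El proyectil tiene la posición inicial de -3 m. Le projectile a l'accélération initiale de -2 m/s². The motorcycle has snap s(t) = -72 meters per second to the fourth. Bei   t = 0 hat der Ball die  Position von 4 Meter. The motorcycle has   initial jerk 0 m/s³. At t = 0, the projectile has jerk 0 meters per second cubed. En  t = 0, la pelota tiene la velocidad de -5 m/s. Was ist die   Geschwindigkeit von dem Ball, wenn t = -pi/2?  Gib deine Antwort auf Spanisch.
Partiendo de la aceleración a(t) = 5·sin(t), tomamos 1 integral. La antiderivada de la aceleración es la velocidad. Usando v(0) = -5, obtenemos v(t) = -5·cos(t). De la ecuación de la velocidad v(t) = -5·cos(t), sustituimos t = -pi/2 para obtener v = 0.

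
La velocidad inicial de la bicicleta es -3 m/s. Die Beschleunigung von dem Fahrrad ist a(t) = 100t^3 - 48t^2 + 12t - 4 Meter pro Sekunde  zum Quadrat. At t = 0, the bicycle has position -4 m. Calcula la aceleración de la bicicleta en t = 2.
Tenemos la aceleración a(t) = 100·t^3 - 48·t^2 + 12·t - 4. Sustituyendo t = 2: a(2) = 628.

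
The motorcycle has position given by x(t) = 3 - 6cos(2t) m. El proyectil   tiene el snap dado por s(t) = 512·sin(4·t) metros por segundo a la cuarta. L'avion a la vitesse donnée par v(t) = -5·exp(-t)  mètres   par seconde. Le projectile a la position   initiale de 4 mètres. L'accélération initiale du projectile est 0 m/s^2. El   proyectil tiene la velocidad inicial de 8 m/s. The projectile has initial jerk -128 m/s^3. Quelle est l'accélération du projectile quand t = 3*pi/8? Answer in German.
Ausgehend von dem Snap s(t) = 512·sin(4·t), nehmen wir 2 Stammfunktionen. Das Integral von dem Snap ist der Ruck. Mit j(0) = -128 erhalten wir j(t) = -128·cos(4·t). Durch Integration von dem Ruck und Verwendung der Anfangsbedingung a(0) = 0, erhalten wir a(t) = -32·sin(4·t). Aus der Gleichung für die Beschleunigung a(t) = -32·sin(4·t), setzen wir t = 3*pi/8 ein und erhalten a = 32.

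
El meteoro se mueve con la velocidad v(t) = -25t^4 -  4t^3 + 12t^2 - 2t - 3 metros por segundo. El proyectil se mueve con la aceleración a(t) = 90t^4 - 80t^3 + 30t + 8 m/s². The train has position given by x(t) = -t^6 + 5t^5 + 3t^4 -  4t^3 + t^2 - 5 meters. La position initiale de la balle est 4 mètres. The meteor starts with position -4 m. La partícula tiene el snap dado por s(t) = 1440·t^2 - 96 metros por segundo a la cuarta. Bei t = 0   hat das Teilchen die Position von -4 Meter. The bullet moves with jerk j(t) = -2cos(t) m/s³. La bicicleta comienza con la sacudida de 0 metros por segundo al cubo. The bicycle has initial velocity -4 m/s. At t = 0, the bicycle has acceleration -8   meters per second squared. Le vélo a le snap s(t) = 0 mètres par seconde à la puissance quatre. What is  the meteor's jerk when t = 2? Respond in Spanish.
Para resolver esto, necesitamos tomar 2 derivadas de nuestra ecuación de la velocidad v(t) = -25·t^4 - 4·t^3 + 12·t^2 - 2·t - 3. Derivando la velocidad, obtenemos la aceleración: a(t) = -100·t^3 - 12·t^2 + 24·t - 2. Derivando la aceleración, obtenemos la sacudida: j(t) = -300·t^2 - 24·t + 24. Tenemos la sacudida j(t) = -300·t^2 - 24·t + 24. Sustituyendo t = 2: j(2) = -1224.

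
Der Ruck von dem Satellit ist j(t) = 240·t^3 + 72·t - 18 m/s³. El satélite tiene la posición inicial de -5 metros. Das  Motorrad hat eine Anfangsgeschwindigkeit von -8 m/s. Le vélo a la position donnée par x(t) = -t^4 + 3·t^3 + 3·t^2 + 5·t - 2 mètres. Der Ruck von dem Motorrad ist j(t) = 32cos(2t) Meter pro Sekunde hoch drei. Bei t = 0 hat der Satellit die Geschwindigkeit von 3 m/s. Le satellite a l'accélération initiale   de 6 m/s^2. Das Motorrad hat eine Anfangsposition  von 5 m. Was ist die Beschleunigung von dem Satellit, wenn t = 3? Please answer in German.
Ausgehend von dem Ruck j(t) = 240·t^3 + 72·t - 18, nehmen wir 1 Stammfunktion. Die Stammfunktion von dem Ruck ist die Beschleunigung. Mit a(0) = 6 erhalten wir a(t) = 60·t^4 + 36·t^2 - 18·t + 6. Mit a(t) = 60·t^4 + 36·t^2 - 18·t + 6 und Einsetzen von t = 3, finden wir a = 5136.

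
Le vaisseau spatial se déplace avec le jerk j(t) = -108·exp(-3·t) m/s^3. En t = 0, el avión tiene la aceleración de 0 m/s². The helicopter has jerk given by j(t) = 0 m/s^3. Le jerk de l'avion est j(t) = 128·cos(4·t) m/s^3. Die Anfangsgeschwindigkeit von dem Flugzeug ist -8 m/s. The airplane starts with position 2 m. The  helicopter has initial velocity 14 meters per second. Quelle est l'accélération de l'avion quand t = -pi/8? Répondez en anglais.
We need to integrate our jerk equation j(t) = 128·cos(4·t) 1 time. The integral of jerk, with a(0) = 0, gives acceleration: a(t) = 32·sin(4·t). From the given acceleration equation a(t) = 32·sin(4·t), we substitute t = -pi/8 to get a = -32.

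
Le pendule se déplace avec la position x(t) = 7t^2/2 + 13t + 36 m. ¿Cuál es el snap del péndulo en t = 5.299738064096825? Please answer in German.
Um dies zu lösen, müssen wir 4 Ableitungen unserer Gleichung für die Position x(t) = 7·t^2/2 + 13·t + 36 nehmen. Mit d/dt von x(t) finden wir v(t) = 7·t + 13. Die Ableitung von der Geschwindigkeit ergibt die Beschleunigung: a(t) = 7. Durch Ableiten von der Beschleunigung erhalten wir den Ruck: j(t) = 0. Mit d/dt von j(t) finden wir s(t) = 0. Wir haben den Snap s(t) = 0. Durch Einsetzen von t = 5.299738064096825: s(5.299738064096825) = 0.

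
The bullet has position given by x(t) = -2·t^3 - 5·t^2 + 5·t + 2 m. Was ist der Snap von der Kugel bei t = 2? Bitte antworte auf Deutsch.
Um dies zu lösen, müssen wir 4 Ableitungen unserer Gleichung für die Position x(t) = -2·t^3 - 5·t^2 + 5·t + 2 nehmen. Durch Ableiten von der Position erhalten wir die Geschwindigkeit: v(t) = -6·t^2 - 10·t + 5. Die Ableitung von der Geschwindigkeit ergibt die Beschleunigung: a(t) = -12·t - 10. Die Ableitung von der Beschleunigung ergibt den Ruck: j(t) = -12. Die Ableitung von dem Ruck ergibt den Snap: s(t) = 0. Mit s(t) = 0 und Einsetzen von t = 2, finden wir s = 0.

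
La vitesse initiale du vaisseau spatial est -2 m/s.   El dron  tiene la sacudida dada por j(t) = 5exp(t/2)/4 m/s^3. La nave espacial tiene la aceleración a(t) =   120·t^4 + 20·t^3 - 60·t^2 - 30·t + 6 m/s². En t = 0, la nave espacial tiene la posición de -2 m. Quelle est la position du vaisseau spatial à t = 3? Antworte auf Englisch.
To solve this, we need to take 2 antiderivatives of our acceleration equation a(t) = 120·t^4 + 20·t^3 - 60·t^2 - 30·t + 6. Integrating acceleration and using the initial condition v(0) = -2, we get v(t) = 24·t^5 + 5·t^4 - 20·t^3 - 15·t^2 + 6·t - 2. Integrating velocity and using the initial condition x(0) = -2, we get x(t) = 4·t^6 + t^5 - 5·t^4 - 5·t^3 + 3·t^2 - 2·t - 2. Using x(t) = 4·t^6 + t^5 - 5·t^4 - 5·t^3 + 3·t^2 - 2·t - 2 and substituting t = 3, we find x = 2638.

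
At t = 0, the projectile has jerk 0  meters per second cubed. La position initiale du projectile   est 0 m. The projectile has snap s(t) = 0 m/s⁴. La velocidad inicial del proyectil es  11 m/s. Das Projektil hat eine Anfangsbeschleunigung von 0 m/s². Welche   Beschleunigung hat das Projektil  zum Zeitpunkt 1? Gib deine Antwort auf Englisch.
We must find the integral of our snap equation s(t) = 0 2 times. The antiderivative of snap is jerk. Using j(0) = 0, we get j(t) = 0. The integral of jerk, with a(0) = 0, gives acceleration: a(t) = 0. We have acceleration a(t) = 0. Substituting t = 1: a(1) = 0.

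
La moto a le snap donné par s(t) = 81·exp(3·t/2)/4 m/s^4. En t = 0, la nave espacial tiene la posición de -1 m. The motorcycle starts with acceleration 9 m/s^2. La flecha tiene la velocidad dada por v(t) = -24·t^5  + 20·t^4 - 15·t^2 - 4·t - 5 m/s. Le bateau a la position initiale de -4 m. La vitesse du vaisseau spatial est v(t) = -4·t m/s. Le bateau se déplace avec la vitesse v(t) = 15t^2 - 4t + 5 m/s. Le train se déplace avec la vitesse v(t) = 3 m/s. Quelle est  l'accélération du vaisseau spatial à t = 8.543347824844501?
Pour résoudre ceci, nous devons prendre 1 dérivée de notre équation de la vitesse v(t) = -4·t. En dérivant la vitesse, nous obtenons l'accélération: a(t) = -4. De l'équation de l'accélération a(t) = -4, nous substituons t = 8.543347824844501 pour obtenir a = -4.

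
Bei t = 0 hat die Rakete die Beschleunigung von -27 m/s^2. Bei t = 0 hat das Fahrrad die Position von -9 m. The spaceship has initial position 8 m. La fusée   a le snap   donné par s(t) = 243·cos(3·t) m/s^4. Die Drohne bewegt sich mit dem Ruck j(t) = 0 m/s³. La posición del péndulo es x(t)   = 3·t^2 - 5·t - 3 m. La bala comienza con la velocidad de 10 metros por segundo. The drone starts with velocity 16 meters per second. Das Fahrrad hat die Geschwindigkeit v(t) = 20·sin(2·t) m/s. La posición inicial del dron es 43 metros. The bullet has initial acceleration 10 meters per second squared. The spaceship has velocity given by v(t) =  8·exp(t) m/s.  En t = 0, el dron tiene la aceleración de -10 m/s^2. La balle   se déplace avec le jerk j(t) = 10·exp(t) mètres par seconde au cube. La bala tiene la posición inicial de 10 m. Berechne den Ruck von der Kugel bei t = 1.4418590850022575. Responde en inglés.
We have jerk j(t) = 10·exp(t). Substituting t = 1.4418590850022575: j(1.4418590850022575) = 42.2854974758925.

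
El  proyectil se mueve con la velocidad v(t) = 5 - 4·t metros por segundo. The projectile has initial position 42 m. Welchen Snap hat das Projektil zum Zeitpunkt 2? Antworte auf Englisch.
To solve this, we need to take 3 derivatives of our velocity equation v(t) = 5 - 4·t. The derivative of velocity gives acceleration: a(t) = -4. The derivative of acceleration gives jerk: j(t) = 0. The derivative of jerk gives snap: s(t) = 0. Using s(t) = 0 and substituting t = 2, we find s = 0.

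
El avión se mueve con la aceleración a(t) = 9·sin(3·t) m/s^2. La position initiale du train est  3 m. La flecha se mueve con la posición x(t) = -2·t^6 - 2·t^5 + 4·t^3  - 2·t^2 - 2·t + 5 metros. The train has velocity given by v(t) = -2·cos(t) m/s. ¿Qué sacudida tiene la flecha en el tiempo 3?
Partiendo de la posición x(t) = -2·t^6 - 2·t^5 + 4·t^3 - 2·t^2 - 2·t + 5, tomamos 3 derivadas. Tomando d/dt de x(t), encontramos v(t) = -12·t^5 - 10·t^4 + 12·t^2 - 4·t - 2. Derivando la velocidad, obtenemos la aceleración: a(t) = -60·t^4 - 40·t^3 + 24·t - 4. Tomando d/dt de a(t), encontramos j(t) = -240·t^3 - 120·t^2 + 24. Tenemos la sacudida j(t) = -240·t^3 - 120·t^2 + 24. Sustituyendo t = 3: j(3) = -7536.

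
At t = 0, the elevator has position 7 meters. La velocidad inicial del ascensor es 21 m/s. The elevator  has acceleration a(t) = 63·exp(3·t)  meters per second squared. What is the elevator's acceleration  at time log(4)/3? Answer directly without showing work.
At t = log(4)/3, a = 252.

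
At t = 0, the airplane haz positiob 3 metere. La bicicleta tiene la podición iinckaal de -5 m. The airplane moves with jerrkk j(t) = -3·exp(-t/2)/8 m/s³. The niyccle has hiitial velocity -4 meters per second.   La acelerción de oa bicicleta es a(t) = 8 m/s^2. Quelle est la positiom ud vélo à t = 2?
Nous devons trouver la primitive de notre équation de l'accélération a(t) = 8 2 fois. En intégrant l'accélération et en utilisant la condition initiale v(0) = -4, nous obtenons v(t) = 8·t - 4. L'intégrale de la vitesse, avec x(0) = -5, donne la position: x(t) = 4·t^2 - 4·t - 5. En utilisant x(t) = 4·t^2 - 4·t - 5 et en substituant t = 2, nous trouvons x = 3.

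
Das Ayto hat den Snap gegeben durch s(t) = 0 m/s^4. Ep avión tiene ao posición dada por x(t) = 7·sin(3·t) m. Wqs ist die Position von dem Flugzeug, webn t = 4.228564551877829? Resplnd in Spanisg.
Usando x(t) = 7·sin(3·t) y sustituyendo t = 4.228564551877829, encontramos x = 0.833280626085836.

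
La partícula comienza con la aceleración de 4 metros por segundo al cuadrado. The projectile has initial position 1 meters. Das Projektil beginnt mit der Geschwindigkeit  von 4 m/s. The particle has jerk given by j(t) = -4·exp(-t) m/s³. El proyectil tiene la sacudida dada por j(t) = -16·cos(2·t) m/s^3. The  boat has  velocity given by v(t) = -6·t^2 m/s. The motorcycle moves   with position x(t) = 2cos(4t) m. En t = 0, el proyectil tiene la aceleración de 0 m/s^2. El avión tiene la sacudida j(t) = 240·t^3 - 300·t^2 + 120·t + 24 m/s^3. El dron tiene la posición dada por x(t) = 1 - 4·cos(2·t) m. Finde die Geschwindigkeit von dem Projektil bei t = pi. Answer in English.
To find the answer, we compute 2 integrals of j(t) = -16·cos(2·t). The antiderivative of jerk is acceleration. Using a(0) = 0, we get a(t) = -8·sin(2·t). The integral of acceleration is velocity. Using v(0) = 4, we get v(t) = 4·cos(2·t). We have velocity v(t) = 4·cos(2·t). Substituting t = pi: v(pi) = 4.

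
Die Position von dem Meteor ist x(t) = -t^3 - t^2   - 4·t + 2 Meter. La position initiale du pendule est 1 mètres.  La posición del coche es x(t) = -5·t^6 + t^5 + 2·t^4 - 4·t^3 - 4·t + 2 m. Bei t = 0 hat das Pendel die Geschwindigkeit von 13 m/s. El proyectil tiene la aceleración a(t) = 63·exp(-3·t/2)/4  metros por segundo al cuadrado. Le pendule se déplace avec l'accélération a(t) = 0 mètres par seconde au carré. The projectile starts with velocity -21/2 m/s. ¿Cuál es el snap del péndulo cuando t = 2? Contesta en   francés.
Pour résoudre ceci, nous devons prendre 2 dérivées de notre équation de l'accélération a(t) = 0. En dérivant l'accélération, nous obtenons le jerk: j(t) = 0. En dérivant le jerk, nous obtenons le snap: s(t) = 0. De l'équation du snap s(t) = 0, nous substituons t = 2 pour obtenir s = 0.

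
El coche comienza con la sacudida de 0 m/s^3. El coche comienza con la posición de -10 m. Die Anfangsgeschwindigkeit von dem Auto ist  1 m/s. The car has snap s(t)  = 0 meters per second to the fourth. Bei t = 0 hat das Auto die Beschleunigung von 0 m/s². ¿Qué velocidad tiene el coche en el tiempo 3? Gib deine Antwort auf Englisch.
Starting from snap s(t) = 0, we take 3 antiderivatives. Integrating snap and using the initial condition j(0) = 0, we get j(t) = 0. The antiderivative of jerk is acceleration. Using a(0) = 0, we get a(t) = 0. The integral of acceleration is velocity. Using v(0) = 1, we get v(t) = 1. We have velocity v(t) = 1. Substituting t = 3: v(3) = 1.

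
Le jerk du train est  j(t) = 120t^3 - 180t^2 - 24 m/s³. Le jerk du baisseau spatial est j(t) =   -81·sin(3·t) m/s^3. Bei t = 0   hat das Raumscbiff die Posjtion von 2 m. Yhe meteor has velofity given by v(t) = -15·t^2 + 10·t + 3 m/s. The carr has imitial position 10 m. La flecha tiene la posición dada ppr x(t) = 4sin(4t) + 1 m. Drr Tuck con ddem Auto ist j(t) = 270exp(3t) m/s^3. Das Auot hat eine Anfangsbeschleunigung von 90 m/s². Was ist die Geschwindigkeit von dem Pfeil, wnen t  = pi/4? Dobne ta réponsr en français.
Nous devons dériver notre équation de la position x(t) = 4·sin(4·t) + 1 1 fois. La dérivée de la position donne la vitesse: v(t) = 16·cos(4·t). Nous avons la vitesse v(t) = 16·cos(4·t). En substituant t = pi/4: v(pi/4) = -16.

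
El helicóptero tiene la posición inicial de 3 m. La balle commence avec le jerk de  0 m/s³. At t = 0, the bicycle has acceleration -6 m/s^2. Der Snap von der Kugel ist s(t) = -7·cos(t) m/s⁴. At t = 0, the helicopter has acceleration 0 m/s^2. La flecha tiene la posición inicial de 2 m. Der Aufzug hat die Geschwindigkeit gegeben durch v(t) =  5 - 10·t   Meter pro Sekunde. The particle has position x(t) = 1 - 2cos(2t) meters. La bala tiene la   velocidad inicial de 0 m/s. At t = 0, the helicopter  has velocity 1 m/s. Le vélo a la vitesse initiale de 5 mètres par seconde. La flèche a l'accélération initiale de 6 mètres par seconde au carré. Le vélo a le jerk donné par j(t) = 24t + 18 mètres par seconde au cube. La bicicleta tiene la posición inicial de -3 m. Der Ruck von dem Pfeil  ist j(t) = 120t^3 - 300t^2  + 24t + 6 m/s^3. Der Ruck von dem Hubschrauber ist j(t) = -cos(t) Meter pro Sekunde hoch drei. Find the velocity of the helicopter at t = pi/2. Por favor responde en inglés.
We must find the antiderivative of our jerk equation j(t) = -cos(t) 2 times. The integral of jerk, with a(0) = 0, gives acceleration: a(t) = -sin(t). Taking ∫a(t)dt and applying v(0) = 1, we find v(t) = cos(t). From the given velocity equation v(t) = cos(t), we substitute t = pi/2 to get v = 0.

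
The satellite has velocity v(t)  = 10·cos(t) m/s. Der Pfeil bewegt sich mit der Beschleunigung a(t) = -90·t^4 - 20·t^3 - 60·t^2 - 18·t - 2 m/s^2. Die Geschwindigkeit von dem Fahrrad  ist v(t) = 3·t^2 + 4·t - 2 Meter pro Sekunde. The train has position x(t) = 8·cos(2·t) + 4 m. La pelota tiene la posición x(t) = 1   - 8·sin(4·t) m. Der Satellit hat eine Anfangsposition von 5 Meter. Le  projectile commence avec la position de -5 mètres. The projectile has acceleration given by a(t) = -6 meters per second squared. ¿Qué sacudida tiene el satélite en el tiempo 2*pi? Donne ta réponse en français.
Pour résoudre ceci, nous devons prendre 2 dérivées de notre équation de la vitesse v(t) = 10·cos(t). En prenant d/dt de v(t), nous trouvons a(t) = -10·sin(t). La dérivée de l'accélération donne le jerk: j(t) = -10·cos(t). De l'équation du jerk j(t) = -10·cos(t), nous substituons t = 2*pi pour obtenir j = -10.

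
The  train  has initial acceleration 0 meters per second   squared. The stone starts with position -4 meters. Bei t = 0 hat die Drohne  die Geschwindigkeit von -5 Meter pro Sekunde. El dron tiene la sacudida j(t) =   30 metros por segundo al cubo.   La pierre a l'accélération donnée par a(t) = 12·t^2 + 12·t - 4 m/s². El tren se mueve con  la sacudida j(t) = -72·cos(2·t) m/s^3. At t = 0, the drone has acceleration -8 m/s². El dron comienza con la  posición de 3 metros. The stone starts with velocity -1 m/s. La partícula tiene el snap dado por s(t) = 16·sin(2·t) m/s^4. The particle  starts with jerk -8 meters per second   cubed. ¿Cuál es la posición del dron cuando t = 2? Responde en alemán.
Wir müssen unsere Gleichung für den Ruck j(t) = 30 3-mal integrieren. Mit ∫j(t)dt und Anwendung von a(0) = -8, finden wir a(t) = 30·t - 8. Mit ∫a(t)dt und Anwendung von v(0) = -5, finden wir v(t) = 15·t^2 - 8·t - 5. Die Stammfunktion von der Geschwindigkeit ist die Position. Mit x(0) = 3 erhalten wir x(t) = 5·t^3 - 4·t^2 - 5·t + 3. Mit x(t) = 5·t^3 - 4·t^2 - 5·t + 3 und Einsetzen von t = 2, finden wir x = 17.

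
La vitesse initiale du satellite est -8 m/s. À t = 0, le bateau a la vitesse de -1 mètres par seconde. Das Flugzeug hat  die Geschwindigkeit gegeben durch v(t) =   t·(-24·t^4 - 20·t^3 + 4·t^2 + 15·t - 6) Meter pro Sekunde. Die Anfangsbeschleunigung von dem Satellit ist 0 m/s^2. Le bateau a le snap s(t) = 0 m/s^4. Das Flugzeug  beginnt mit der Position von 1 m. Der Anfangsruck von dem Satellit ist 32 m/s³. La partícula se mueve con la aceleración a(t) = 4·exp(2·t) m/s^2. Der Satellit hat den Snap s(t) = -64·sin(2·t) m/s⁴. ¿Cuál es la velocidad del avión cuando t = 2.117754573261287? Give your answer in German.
Wir haben die Geschwindigkeit v(t) = t·(-24·t^4 - 20·t^3 + 4·t^2 + 15·t - 6). Durch Einsetzen von t = 2.117754573261287: v(2.117754573261287) = -1332.05143632064.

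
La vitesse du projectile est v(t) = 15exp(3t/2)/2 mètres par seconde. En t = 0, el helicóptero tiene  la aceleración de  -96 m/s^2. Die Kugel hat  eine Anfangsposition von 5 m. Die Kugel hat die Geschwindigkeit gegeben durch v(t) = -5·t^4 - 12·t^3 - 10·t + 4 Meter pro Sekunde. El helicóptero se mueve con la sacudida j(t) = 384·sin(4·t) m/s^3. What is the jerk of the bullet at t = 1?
Starting from velocity v(t) = -5·t^4 - 12·t^3 - 10·t + 4, we take 2 derivatives. The derivative of velocity gives acceleration: a(t) = -20·t^3 - 36·t^2 - 10. Differentiating acceleration, we get jerk: j(t) = -60·t^2 - 72·t. We have jerk j(t) = -60·t^2 - 72·t. Substituting t = 1: j(1) = -132.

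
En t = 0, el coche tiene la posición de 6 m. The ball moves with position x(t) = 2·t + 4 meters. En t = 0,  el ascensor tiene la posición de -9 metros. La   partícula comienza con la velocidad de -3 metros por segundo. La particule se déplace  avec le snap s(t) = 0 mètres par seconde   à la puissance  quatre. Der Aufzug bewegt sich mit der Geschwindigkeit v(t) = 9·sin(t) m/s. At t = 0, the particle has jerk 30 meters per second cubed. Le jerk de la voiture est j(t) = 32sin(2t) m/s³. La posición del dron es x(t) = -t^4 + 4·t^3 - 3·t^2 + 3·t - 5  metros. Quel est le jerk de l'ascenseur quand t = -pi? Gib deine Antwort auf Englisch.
We must differentiate our velocity equation v(t) = 9·sin(t) 2 times. Differentiating velocity, we get acceleration: a(t) = 9·cos(t). The derivative of acceleration gives jerk: j(t) = -9·sin(t). Using j(t) = -9·sin(t) and substituting t = -pi, we find j = 0.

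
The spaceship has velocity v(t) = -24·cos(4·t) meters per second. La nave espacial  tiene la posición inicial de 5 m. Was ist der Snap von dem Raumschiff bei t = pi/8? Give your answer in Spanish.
Para resolver esto, necesitamos tomar 3 derivadas de nuestra ecuación de la velocidad v(t) = -24·cos(4·t). La derivada de la velocidad da la aceleración: a(t) = 96·sin(4·t). La derivada de la aceleración da la sacudida: j(t) = 384·cos(4·t). Tomando d/dt de j(t), encontramos s(t) = -1536·sin(4·t). Usando s(t) = -1536·sin(4·t) y sustituyendo t = pi/8, encontramos s = -1536.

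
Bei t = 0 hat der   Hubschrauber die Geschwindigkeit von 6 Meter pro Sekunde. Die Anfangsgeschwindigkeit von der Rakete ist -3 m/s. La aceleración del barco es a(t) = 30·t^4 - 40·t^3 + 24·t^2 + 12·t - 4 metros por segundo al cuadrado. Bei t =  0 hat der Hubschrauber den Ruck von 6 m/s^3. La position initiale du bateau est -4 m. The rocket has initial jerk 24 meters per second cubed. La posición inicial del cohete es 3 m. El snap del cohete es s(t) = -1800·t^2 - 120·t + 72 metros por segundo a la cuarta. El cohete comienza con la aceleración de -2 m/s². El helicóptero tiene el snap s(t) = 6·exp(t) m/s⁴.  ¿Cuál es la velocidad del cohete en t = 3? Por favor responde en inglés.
To find the answer, we compute 3 integrals of s(t) = -1800·t^2 - 120·t + 72. The integral of snap is jerk. Using j(0) = 24, we get j(t) = -600·t^3 - 60·t^2 + 72·t + 24. Finding the antiderivative of j(t) and using a(0) = -2: a(t) = -150·t^4 - 20·t^3 + 36·t^2 + 24·t - 2. Finding the antiderivative of a(t) and using v(0) = -3: v(t) = -30·t^5 - 5·t^4 + 12·t^3 + 12·t^2 - 2·t - 3. Using v(t) = -30·t^5 - 5·t^4 + 12·t^3 + 12·t^2 - 2·t - 3 and substituting t = 3, we find v = -7272.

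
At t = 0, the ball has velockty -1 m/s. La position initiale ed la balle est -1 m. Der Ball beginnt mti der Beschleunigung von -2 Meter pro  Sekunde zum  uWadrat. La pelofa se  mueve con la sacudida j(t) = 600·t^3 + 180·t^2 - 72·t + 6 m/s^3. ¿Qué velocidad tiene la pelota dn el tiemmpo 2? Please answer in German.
Um dies zu lösen, müssen wir 2 Integrale unserer Gleichung für den Ruck j(t) = 600·t^3 + 180·t^2 - 72·t + 6 finden. Mit ∫j(t)dt und Anwendung von a(0) = -2, finden wir a(t) = 150·t^4 + 60·t^3 - 36·t^2 + 6·t - 2. Mit ∫a(t)dt und Anwendung von v(0) = -1, finden wir v(t) = 30·t^5 + 15·t^4 - 12·t^3 + 3·t^2 - 2·t - 1. Wir haben die Geschwindigkeit v(t) = 30·t^5 + 15·t^4 - 12·t^3 + 3·t^2 - 2·t - 1. Durch Einsetzen von t = 2: v(2) = 1111.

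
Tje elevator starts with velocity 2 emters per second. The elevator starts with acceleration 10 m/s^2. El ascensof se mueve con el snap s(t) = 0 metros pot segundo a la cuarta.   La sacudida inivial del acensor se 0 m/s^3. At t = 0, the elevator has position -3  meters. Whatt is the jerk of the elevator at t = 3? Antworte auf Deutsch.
Um dies zu lösen, müssen wir 1 Stammfunktion unserer Gleichung für den Snap s(t) = 0 finden. Mit ∫s(t)dt und Anwendung von j(0) = 0, finden wir j(t) = 0. Wir haben den Ruck j(t) = 0. Durch Einsetzen von t = 3: j(3) = 0.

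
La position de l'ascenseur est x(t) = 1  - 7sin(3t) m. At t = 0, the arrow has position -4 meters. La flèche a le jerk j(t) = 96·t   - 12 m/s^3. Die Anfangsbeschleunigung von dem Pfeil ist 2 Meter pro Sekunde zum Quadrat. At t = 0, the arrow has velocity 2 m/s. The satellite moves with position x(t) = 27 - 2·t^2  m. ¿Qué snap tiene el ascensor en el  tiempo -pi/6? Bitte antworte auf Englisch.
We must differentiate our position equation x(t) = 1 - 7·sin(3·t) 4 times. Taking d/dt of x(t), we find v(t) = -21·cos(3·t). Differentiating velocity, we get acceleration: a(t) = 63·sin(3·t). Differentiating acceleration, we get jerk: j(t) = 189·cos(3·t). The derivative of jerk gives snap: s(t) = -567·sin(3·t). Using s(t) = -567·sin(3·t) and substituting t = -pi/6, we find s = 567.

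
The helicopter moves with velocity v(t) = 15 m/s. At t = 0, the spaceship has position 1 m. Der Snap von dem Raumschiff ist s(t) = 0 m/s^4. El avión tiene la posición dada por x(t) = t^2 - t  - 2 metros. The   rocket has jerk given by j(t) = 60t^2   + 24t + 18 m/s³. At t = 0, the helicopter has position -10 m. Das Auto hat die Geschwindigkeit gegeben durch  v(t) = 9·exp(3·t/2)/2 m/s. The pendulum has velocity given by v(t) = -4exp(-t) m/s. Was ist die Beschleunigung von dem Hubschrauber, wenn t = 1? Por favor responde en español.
Debemos derivar nuestra ecuación de la velocidad v(t) = 15 1 vez. Tomando d/dt de v(t), encontramos a(t) = 0. Usando a(t) = 0 y sustituyendo t = 1, encontramos a = 0.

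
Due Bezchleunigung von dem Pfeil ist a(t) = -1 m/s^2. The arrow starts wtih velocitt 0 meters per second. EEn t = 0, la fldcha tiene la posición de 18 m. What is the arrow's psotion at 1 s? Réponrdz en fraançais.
Pour résoudre ceci, nous devons prendre 2 intégrales de notre équation de l'accélération a(t) = -1. En prenant ∫a(t)dt et en appliquant v(0) = 0, nous trouvons v(t) = -t. L'intégrale de la vitesse, avec x(0) = 18, donne la position: x(t) = 18 - t^2/2. En utilisant x(t) = 18 - t^2/2 et en substituant t = 1, nous trouvons x = 35/2.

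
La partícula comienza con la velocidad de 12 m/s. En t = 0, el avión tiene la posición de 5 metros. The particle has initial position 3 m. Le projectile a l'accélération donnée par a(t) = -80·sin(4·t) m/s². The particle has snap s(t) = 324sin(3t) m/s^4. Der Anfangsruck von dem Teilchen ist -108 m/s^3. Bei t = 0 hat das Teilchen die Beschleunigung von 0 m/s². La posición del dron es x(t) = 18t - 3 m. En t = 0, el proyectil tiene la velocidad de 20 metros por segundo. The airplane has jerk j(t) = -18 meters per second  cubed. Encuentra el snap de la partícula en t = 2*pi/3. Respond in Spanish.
Tenemos el snap s(t) = 324·sin(3·t). Sustituyendo t = 2*pi/3: s(2*pi/3) = 0.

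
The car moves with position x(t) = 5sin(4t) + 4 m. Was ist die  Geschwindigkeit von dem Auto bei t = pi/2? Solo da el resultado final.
Die Antwort ist 20.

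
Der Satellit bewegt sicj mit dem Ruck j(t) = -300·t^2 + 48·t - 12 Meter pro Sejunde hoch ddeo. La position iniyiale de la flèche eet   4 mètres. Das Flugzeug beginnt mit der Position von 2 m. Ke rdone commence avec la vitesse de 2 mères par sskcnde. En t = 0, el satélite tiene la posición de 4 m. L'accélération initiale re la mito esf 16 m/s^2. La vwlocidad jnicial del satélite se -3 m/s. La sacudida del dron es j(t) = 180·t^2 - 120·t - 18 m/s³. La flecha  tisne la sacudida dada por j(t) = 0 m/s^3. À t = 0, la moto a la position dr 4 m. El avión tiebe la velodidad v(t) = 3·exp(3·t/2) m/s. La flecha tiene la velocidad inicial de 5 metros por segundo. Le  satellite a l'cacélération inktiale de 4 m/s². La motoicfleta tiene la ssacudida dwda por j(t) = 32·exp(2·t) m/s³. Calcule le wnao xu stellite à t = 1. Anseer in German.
Wir müssen unsere Gleichung für den Ruck j(t) = -300·t^2 + 48·t - 12 1-mal ableiten. Die Ableitung von dem Ruck ergibt den Snap: s(t) = 48 - 600·t. Wir haben den Snap s(t) = 48 - 600·t. Durch Einsetzen von t = 1: s(1) = -552.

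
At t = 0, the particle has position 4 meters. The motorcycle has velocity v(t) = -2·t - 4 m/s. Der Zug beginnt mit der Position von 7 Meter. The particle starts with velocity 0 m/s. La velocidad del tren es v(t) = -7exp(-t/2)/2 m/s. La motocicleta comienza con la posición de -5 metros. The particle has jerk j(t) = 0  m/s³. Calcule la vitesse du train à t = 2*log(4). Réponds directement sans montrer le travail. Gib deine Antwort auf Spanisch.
La velocidad en t = 2*log(4) es v = -7/8.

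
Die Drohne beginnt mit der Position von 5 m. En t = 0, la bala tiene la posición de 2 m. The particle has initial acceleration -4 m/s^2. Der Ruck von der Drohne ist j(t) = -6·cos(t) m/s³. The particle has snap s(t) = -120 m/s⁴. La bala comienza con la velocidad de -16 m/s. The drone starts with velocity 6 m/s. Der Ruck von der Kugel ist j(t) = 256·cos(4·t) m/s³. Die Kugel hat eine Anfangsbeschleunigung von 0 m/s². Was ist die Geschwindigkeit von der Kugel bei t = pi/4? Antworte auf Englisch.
We must find the antiderivative of our jerk equation j(t) = 256·cos(4·t) 2 times. Integrating jerk and using the initial condition a(0) = 0, we get a(t) = 64·sin(4·t). Integrating acceleration and using the initial condition v(0) = -16, we get v(t) = -16·cos(4·t). From the given velocity equation v(t) = -16·cos(4·t), we substitute t = pi/4 to get v = 16.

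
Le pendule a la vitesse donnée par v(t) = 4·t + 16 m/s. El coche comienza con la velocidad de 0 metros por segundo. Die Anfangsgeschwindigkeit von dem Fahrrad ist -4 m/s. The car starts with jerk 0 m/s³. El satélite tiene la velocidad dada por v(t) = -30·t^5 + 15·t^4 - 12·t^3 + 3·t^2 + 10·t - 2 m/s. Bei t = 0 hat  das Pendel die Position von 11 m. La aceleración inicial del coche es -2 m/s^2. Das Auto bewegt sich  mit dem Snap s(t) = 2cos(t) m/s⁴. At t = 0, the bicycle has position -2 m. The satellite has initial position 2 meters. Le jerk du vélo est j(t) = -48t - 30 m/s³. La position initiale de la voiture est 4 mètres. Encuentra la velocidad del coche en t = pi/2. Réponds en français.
En partant du snap s(t) = 2·cos(t), nous prenons 3 primitives. En prenant ∫s(t)dt et en appliquant j(0) = 0, nous trouvons j(t) = 2·sin(t). La primitive du jerk est l'accélération. En utilisant a(0) = -2, nous obtenons a(t) = -2·cos(t). En intégrant l'accélération et en utilisant la condition initiale v(0) = 0, nous obtenons v(t) = -2·sin(t). Nous avons la vitesse v(t) = -2·sin(t). En substituant t = pi/2: v(pi/2) = -2.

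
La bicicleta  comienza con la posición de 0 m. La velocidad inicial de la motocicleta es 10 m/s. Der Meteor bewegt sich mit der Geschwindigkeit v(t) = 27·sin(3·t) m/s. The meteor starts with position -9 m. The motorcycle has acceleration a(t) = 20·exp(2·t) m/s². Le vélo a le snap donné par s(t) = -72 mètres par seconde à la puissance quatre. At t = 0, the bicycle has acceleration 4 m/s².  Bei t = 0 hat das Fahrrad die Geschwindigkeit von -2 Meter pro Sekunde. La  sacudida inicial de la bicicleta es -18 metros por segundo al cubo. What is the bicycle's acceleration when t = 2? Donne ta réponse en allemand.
Ausgehend von dem Snap s(t) = -72, nehmen wir 2 Stammfunktionen. Das Integral von dem Snap ist der Ruck. Mit j(0) = -18 erhalten wir j(t) = -72·t - 18. Die Stammfunktion von dem Ruck, mit a(0) = 4, ergibt die Beschleunigung: a(t) = -36·t^2 - 18·t + 4. Mit a(t) = -36·t^2 - 18·t + 4 und Einsetzen von t = 2, finden wir a = -176.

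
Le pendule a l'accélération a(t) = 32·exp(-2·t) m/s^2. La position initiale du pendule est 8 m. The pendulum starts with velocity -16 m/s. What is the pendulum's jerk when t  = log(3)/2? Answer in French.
En partant de l'accélération a(t) = 32·exp(-2·t), nous prenons 1 dérivée. En prenant d/dt de a(t), nous trouvons j(t) = -64·exp(-2·t). De l'équation du jerk j(t) = -64·exp(-2·t), nous substituons t = log(3)/2 pour obtenir j = -64/3.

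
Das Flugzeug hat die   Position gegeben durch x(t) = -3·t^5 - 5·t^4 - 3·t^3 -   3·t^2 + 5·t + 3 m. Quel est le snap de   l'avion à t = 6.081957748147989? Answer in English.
To solve this, we need to take 4 derivatives of our position equation x(t) = -3·t^5 - 5·t^4 - 3·t^3 - 3·t^2 + 5·t + 3. The derivative of position gives velocity: v(t) = -15·t^4 - 20·t^3 - 9·t^2 - 6·t + 5. Differentiating velocity, we get acceleration: a(t) = -60·t^3 - 60·t^2 - 18·t - 6. Taking d/dt of a(t), we find j(t) = -180·t^2 - 120·t - 18. The derivative of jerk gives snap: s(t) = -360·t - 120. Using s(t) = -360·t - 120 and substituting t = 6.081957748147989, we find s = -2309.50478933328.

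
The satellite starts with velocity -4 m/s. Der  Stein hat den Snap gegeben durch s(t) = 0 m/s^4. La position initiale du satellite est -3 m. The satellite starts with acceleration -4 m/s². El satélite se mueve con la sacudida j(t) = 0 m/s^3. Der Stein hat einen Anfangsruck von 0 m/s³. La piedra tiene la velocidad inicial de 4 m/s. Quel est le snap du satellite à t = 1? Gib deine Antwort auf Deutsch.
Ausgehend von dem Ruck j(t) = 0, nehmen wir 1 Ableitung. Die Ableitung von dem Ruck ergibt den Snap: s(t) = 0. Aus der Gleichung für den Snap s(t) = 0, setzen wir t = 1 ein und erhalten s = 0.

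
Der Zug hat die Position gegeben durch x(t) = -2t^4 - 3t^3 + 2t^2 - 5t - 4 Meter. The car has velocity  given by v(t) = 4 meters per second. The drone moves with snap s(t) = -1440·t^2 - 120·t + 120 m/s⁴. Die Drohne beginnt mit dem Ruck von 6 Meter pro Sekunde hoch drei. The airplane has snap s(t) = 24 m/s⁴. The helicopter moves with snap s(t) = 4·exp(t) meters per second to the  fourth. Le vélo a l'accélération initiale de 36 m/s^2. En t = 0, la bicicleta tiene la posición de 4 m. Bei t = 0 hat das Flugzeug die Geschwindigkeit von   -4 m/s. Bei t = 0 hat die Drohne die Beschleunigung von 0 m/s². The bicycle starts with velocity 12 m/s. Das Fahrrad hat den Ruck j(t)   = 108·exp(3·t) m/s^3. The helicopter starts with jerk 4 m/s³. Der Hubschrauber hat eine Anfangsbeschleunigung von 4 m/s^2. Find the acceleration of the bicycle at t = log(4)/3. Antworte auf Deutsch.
Wir müssen unsere Gleichung für den Ruck j(t) = 108·exp(3·t) 1-mal integrieren. Mit ∫j(t)dt und Anwendung von a(0) = 36, finden wir a(t) = 36·exp(3·t). Mit a(t) = 36·exp(3·t) und Einsetzen von t = log(4)/3, finden wir a = 144.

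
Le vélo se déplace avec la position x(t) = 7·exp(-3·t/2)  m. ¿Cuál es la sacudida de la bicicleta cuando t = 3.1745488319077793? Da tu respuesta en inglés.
We must differentiate our position equation x(t) = 7·exp(-3·t/2) 3 times. Differentiating position, we get velocity: v(t) = -21·exp(-3·t/2)/2. Differentiating velocity, we get acceleration: a(t) = 63·exp(-3·t/2)/4. Differentiating acceleration, we get jerk: j(t) = -189·exp(-3·t/2)/8. From the given jerk equation j(t) = -189·exp(-3·t/2)/8, we substitute t = 3.1745488319077793 to get j = -0.201993901126084.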